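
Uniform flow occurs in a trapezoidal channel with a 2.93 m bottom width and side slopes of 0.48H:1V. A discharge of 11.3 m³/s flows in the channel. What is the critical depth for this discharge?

y_c = 1.08 m

At critical depth, Q² T / (g A³) = 1, i.e. A³/T = Q²/g = 11.3²/9.81 = 13.02.
At y = 1.36 m: A³/T = 27.31 — over.
At y = 0.802 m: A³/T = 5.079 — short.
At y = 1.08 m: A³/T = 13.02 — close enough.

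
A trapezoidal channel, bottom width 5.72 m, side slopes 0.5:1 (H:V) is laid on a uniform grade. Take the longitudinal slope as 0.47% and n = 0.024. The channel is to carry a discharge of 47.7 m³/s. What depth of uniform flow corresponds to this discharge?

y_n = 2.04 m

Manning's equation rearranged: A R^(2/3) = nQ / (1·√S) = 0.024 × 47.7 / (√0.0047) = 16.7.
Trying y = 2.44 m: A R^(2/3) = 22.34 — too large.
Trying y = 1.39 m: A R^(2/3) = 8.976 — too small.
Trying y = 2.04 m: A R^(2/3) = 16.69 — close enough.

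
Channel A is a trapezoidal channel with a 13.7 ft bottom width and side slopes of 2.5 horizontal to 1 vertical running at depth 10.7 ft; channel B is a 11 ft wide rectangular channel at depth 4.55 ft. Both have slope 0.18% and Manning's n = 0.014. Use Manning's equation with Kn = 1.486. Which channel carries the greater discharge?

channel A

Channel A: With bottom width b = 13.7 ft and side slope z = 2.5: A = (b + zy)y = (13.7 + 2.5×10.7)×10.7 = 432.8 ft²; P = b + 2y√(1+z²) = 13.7 + 2×10.7×2.693 = 71.32 ft. Hydraulic radius R = A/P = 432.8/71.32 = 6.069 ft. Q_A = (1.486/0.014)·432.8·6.069^(2/3)·√0.0018 = 6485 ft³/s.
Channel B: Flow area A = b·y = 11 × 4.55 = 50.05 ft². Wetted perimeter P = b + 2y = 11 + 2×4.55 = 20.1 ft. Hydraulic radius R = A/P = 50.05/20.1 = 2.49 ft. Q_B = (1.486/0.014)·50.05·2.49^(2/3)·√0.0018 = 414.1 ft³/s.
Q_A = 6485 ft³/s vs Q_B = 414.1 ft³/s, so channel A carries more.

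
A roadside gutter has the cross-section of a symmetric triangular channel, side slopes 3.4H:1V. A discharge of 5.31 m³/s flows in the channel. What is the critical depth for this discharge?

At critical depth, Q² T / (g A³) = 1, i.e. A³/T = Q²/g = 5.31²/9.81 = 2.874.
At y = 0.764 m: A³/T = 1.505 — too small.
At y = 0.959 m: A³/T = 4.688 — too large.
At y = 0.87 m: A³/T = 2.881 — matches.

y_c = 0.87 m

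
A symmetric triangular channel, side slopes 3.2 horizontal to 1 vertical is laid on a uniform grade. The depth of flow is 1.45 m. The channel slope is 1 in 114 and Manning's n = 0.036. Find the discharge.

For a triangular section with side slope z = 3.2: A = zy² = 3.2×1.45² = 6.728 m²; P = 2y√(1+z²) = 2×1.45×3.353 = 9.723 m.
Hydraulic radius R = A/P = 6.728/9.723 = 0.692 m.
Manning's equation: Q = (1/n) A R^(2/3) S^(1/2) = (1/0.036) × 6.728 × 0.692^(2/3) × 0.008772^(1/2) = 13.7 m³/s.

Q = 13.7 m³/s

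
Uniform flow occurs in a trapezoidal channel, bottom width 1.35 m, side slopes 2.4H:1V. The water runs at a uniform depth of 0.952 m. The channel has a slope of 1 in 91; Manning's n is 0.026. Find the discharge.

With bottom width b = 1.35 m and side slope z = 2.4: A = (b + zy)y = (1.35 + 2.4×0.952)×0.952 = 3.46 m²; P = b + 2y√(1+z²) = 1.35 + 2×0.952×2.6 = 6.3 m.
Hydraulic radius R = A/P = 3.46/6.3 = 0.5492 m.
Manning's equation: Q = (1/n) A R^(2/3) S^(1/2) = (1/0.026) × 3.46 × 0.5492^(2/3) × 0.01099^(1/2) = 9.36 m³/s.

Q = 9.36 m³/s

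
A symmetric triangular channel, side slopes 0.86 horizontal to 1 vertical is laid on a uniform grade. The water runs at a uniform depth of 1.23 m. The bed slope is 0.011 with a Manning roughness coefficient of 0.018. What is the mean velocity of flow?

V = 3.17 m/s

For a triangular section with side slope z = 0.86: A = zy² = 0.86×1.23² = 1.301 m²; P = 2y√(1+z²) = 2×1.23×1.319 = 3.245 m.
Hydraulic radius R = A/P = 1.301/3.245 = 0.401 m.
From Manning's equation, V = (1/n) R^(2/3) S^(1/2) = (1/0.018) × 0.401^(2/3) × 0.011^(1/2) = 3.17 m/s.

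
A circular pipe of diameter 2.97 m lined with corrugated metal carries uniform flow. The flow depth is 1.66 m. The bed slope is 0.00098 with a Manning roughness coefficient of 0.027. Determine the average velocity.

V = 0.994 m/s

For a circular section of diameter D = 2.97 m at depth y = 1.66 m, the central angle is θ = 2 arccos(1 − 2y/D) = 3.378 rad. Then A = (D²/8)(θ − sin θ) = 3.983 m² and P = Dθ/2 = 5.016 m.
Hydraulic radius R = A/P = 3.983/5.016 = 0.7939 m.
From Manning's equation, V = (1/n) R^(2/3) S^(1/2) = (1/0.027) × 0.7939^(2/3) × 0.00098^(1/2) = 0.994 m/s.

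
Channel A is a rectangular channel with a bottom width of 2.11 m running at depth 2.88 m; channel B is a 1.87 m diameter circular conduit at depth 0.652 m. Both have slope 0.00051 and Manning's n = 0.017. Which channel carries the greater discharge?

Channel A: Flow area A = b·y = 2.11 × 2.88 = 6.077 m². Wetted perimeter P = b + 2y = 2.11 + 2×2.88 = 7.87 m. Hydraulic radius R = A/P = 6.077/7.87 = 0.7721 m. Q_A = (1/0.017)·6.077·0.7721^(2/3)·√0.00051 = 6.794 m³/s.
Channel B: For a circular section of diameter D = 1.87 m at depth y = 0.652 m, the central angle is θ = 2 arccos(1 − 2y/D) = 2.527 rad. Then A = (D²/8)(θ − sin θ) = 0.8522 m² and P = Dθ/2 = 2.362 m. Hydraulic radius R = A/P = 0.8522/2.362 = 0.3607 m. Q_B = (1/0.017)·0.8522·0.3607^(2/3)·√0.00051 = 0.5737 m³/s.
Q_A = 6.794 m³/s vs Q_B = 0.5737 m³/s, so channel A carries more.

channel A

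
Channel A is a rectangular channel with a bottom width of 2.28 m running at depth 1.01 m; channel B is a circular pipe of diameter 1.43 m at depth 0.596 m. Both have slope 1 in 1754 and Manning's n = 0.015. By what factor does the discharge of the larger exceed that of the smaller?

5.17

Channel A: Flow area A = b·y = 2.28 × 1.01 = 2.303 m². Wetted perimeter P = b + 2y = 2.28 + 2×1.01 = 4.3 m. Hydraulic radius R = A/P = 2.303/4.3 = 0.5355 m. Q_A = (1/0.015)·2.303·0.5355^(2/3)·√0.0005701 = 2.417 m³/s.
Channel B: For a circular section of diameter D = 1.43 m at depth y = 0.596 m, the central angle is θ = 2 arccos(1 − 2y/D) = 2.807 rad. Then A = (D²/8)(θ − sin θ) = 0.6336 m² and P = Dθ/2 = 2.007 m. Hydraulic radius R = A/P = 0.6336/2.007 = 0.3157 m. Q_B = (1/0.015)·0.6336·0.3157^(2/3)·√0.0005701 = 0.4677 m³/s.
The larger discharge is 2.417 m³/s and the smaller is 0.4677 m³/s; the ratio is 5.17.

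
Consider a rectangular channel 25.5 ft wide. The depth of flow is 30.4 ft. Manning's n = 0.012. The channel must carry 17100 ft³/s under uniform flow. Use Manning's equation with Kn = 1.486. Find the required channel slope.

Flow area A = b·y = 25.5 × 30.4 = 775.2 ft². Wetted perimeter P = b + 2y = 25.5 + 2×30.4 = 86.3 ft.
Hydraulic radius R = A/P = 775.2/86.3 = 8.983 ft.
From Manning's equation, S = [nQ / (1.486 A R^(2/3))]² = [0.012 × 17100 / (1.486 × 775.2 × 8.983^(2/3))]² = 0.0017.

S = 0.0017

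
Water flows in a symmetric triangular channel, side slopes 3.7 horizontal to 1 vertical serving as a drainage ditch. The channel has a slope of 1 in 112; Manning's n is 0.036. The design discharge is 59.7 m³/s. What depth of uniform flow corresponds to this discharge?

Manning's equation rearranged: A R^(2/3) = nQ / (1·√S) = 0.036 × 59.7 / (√0.008929) = 22.74.
At y = 2.1 m: A R^(2/3) = 16.46 — too small.
At y = 2.73 m: A R^(2/3) = 33.14 — too large.
At y = 2.37 m: A R^(2/3) = 22.73 — close enough.

y_n = 2.37 m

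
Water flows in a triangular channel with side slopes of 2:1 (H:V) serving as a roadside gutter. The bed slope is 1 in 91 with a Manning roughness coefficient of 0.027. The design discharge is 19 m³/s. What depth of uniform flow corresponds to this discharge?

y_n = 1.71 m

Manning's equation rearranged: A R^(2/3) = nQ / (1·√S) = 0.027 × 19 / (√0.01099) = 4.894.
Trying y = 1.49 m: A R^(2/3) = 3.387 — short.
Trying y = 1.96 m: A R^(2/3) = 7.037 — over.
Trying y = 1.71 m: A R^(2/3) = 4.891 — ≈ 4.894.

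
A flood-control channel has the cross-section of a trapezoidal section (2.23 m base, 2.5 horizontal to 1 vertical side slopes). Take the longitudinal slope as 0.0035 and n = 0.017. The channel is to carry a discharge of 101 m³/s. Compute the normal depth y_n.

y_n = 2.62 m

Manning's equation rearranged: A R^(2/3) = nQ / (1·√S) = 0.017 × 101 / (√0.0035) = 29.02.
Trying y = 2.96 m: A R^(2/3) = 38.49 — over.
Trying y = 2.18 m: A R^(2/3) = 18.89 — short.
Trying y = 2.62 m: A R^(2/3) = 28.9 — ≈ 29.02.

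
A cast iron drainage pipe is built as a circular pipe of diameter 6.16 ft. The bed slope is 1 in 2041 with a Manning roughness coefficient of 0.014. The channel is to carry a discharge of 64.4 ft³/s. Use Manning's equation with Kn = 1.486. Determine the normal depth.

Manning's equation rearranged: A R^(2/3) = nQ / (1.486·√S) = 0.014 × 64.4 / (1.486 × √0.00049) = 27.41.
At y = 4.57 ft: A R^(2/3) = 35.78 — too large.
At y = 3.76 ft: A R^(2/3) = 27.41 — ≈ 27.41.

y_n = 3.76 ft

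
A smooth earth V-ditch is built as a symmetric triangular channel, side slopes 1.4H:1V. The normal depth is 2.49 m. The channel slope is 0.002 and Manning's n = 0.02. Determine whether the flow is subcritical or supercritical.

For a triangular section with side slope z = 1.4: A = zy² = 1.4×2.49² = 8.68 m²; P = 2y√(1+z²) = 2×2.49×1.72 = 8.568 m.
Hydraulic radius R = A/P = 8.68/8.568 = 1.013 m.
V = (1/n) R^(2/3) √S = (1/0.02) × 1.013^(2/3) × √0.002 = 2.256 m/s. Hydraulic depth D_h = A/T = 8.68/6.972 = 1.245 m.
Froude number Fr = V/√(g·D_h) = 2.256/√(9.81×1.245) = 0.645, which is less than 1, so the flow is subcritical.

subcritical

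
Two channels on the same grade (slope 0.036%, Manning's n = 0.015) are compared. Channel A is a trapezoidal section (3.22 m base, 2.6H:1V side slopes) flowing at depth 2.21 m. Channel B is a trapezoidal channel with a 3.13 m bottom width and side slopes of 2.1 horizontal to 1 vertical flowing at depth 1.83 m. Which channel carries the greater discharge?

Channel A: With bottom width b = 3.22 m and side slope z = 2.6: A = (b + zy)y = (3.22 + 2.6×2.21)×2.21 = 19.81 m²; P = b + 2y√(1+z²) = 3.22 + 2×2.21×2.786 = 15.53 m. Hydraulic radius R = A/P = 19.81/15.53 = 1.276 m. Q_A = (1/0.015)·19.81·1.276^(2/3)·√0.00036 = 29.48 m³/s.
Channel B: With bottom width b = 3.13 m and side slope z = 2.1: A = (b + zy)y = (3.13 + 2.1×1.83)×1.83 = 12.76 m²; P = b + 2y√(1+z²) = 3.13 + 2×1.83×2.326 = 11.64 m. Hydraulic radius R = A/P = 12.76/11.64 = 1.096 m. Q_B = (1/0.015)·12.76·1.096^(2/3)·√0.00036 = 17.16 m³/s.
Q_A = 29.48 m³/s vs Q_B = 17.16 m³/s, so channel A carries more.

channel A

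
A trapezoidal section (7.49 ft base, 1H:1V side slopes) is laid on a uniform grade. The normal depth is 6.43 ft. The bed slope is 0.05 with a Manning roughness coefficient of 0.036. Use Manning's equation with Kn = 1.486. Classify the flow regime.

supercritical

With bottom width b = 7.49 ft and side slope z = 1: A = (b + zy)y = (7.49 + 1×6.43)×6.43 = 89.51 ft²; P = b + 2y√(1+z²) = 7.49 + 2×6.43×1.414 = 25.68 ft.
Hydraulic radius R = A/P = 89.51/25.68 = 3.486 ft.
V = (1.486/n) R^(2/3) √S = (1.486/0.036) × 3.486^(2/3) × √0.05 = 21.22 ft/s. Hydraulic depth D_h = A/T = 89.51/20.35 = 4.398 ft.
Froude number Fr = V/√(g·D_h) = 21.22/√(32.2×4.398) = 1.78, which is greater than 1, so the flow is supercritical.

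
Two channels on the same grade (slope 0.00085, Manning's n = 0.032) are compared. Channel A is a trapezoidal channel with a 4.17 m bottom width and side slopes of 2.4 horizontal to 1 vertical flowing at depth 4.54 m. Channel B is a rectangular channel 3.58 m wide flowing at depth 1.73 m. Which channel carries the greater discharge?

channel A

Channel A: With bottom width b = 4.17 m and side slope z = 2.4: A = (b + zy)y = (4.17 + 2.4×4.54)×4.54 = 68.4 m²; P = b + 2y√(1+z²) = 4.17 + 2×4.54×2.6 = 27.78 m. Hydraulic radius R = A/P = 68.4/27.78 = 2.462 m. Q_A = (1/0.032)·68.4·2.462^(2/3)·√0.00085 = 113.6 m³/s.
Channel B: Flow area A = b·y = 3.58 × 1.73 = 6.193 m². Wetted perimeter P = b + 2y = 3.58 + 2×1.73 = 7.04 m. Hydraulic radius R = A/P = 6.193/7.04 = 0.8797 m. Q_B = (1/0.032)·6.193·0.8797^(2/3)·√0.00085 = 5.181 m³/s.
Q_A = 113.6 m³/s vs Q_B = 5.181 m³/s, so channel A carries more.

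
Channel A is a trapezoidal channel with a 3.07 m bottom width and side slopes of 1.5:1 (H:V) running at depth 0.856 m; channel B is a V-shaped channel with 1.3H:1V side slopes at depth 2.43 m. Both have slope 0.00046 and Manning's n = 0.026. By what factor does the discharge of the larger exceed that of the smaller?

2.81

Channel A: With bottom width b = 3.07 m and side slope z = 1.5: A = (b + zy)y = (3.07 + 1.5×0.856)×0.856 = 3.727 m²; P = b + 2y√(1+z²) = 3.07 + 2×0.856×1.803 = 6.156 m. Hydraulic radius R = A/P = 3.727/6.156 = 0.6054 m. Q_A = (1/0.026)·3.727·0.6054^(2/3)·√0.00046 = 2.2 m³/s.
Channel B: For a triangular section with side slope z = 1.3: A = zy² = 1.3×2.43² = 7.676 m²; P = 2y√(1+z²) = 2×2.43×1.64 = 7.971 m. Hydraulic radius R = A/P = 7.676/7.971 = 0.963 m. Q_B = (1/0.026)·7.676·0.963^(2/3)·√0.00046 = 6.175 m³/s.
The larger discharge is 6.175 m³/s and the smaller is 2.2 m³/s; the ratio is 2.81.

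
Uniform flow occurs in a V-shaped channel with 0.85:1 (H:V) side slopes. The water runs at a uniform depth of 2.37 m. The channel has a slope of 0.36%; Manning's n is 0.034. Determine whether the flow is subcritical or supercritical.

For a triangular section with side slope z = 0.85: A = zy² = 0.85×2.37² = 4.774 m²; P = 2y√(1+z²) = 2×2.37×1.312 = 6.221 m.
Hydraulic radius R = A/P = 4.774/6.221 = 0.7675 m.
V = (1/n) R^(2/3) √S = (1/0.034) × 0.7675^(2/3) × √0.0036 = 1.479 m/s. Hydraulic depth D_h = A/T = 4.774/4.029 = 1.185 m.
Froude number Fr = V/√(g·D_h) = 1.479/√(9.81×1.185) = 0.434, which is less than 1, so the flow is subcritical.

subcritical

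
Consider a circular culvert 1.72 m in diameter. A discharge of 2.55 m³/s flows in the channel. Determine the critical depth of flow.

At critical depth, Q² T / (g A³) = 1, i.e. A³/T = Q²/g = 2.55²/9.81 = 0.6628.
Trying y = 0.859 m: A³/T = 0.9076 — too large.
Trying y = 0.791 m: A³/T = 0.6622 — close enough.

y_c = 0.791 m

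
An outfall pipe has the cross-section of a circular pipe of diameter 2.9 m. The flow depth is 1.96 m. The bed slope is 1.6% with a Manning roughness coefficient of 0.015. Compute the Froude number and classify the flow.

For a circular section of diameter D = 2.9 m at depth y = 1.96 m, the central angle is θ = 2 arccos(1 − 2y/D) = 3.86 rad. Then A = (D²/8)(θ − sin θ) = 4.751 m² and P = Dθ/2 = 5.598 m.
Hydraulic radius R = A/P = 4.751/5.598 = 0.8487 m.
V = (1/n) R^(2/3) √S = (1/0.015) × 0.8487^(2/3) × √0.016 = 7.559 m/s. Hydraulic depth D_h = A/T = 4.751/2.715 = 1.75 m.
Froude number Fr = V/√(g·D_h) = 7.559/√(9.81×1.75) = 1.82, which is greater than 1, so the flow is supercritical.

supercritical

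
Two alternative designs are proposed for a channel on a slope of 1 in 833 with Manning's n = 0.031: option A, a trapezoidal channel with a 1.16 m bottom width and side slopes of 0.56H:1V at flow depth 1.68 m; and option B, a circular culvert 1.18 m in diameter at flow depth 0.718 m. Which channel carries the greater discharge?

channel A

Channel A: With bottom width b = 1.16 m and side slope z = 0.56: A = (b + zy)y = (1.16 + 0.56×1.68)×1.68 = 3.529 m²; P = b + 2y√(1+z²) = 1.16 + 2×1.68×1.146 = 5.011 m. Hydraulic radius R = A/P = 3.529/5.011 = 0.7043 m. Q_A = (1/0.031)·3.529·0.7043^(2/3)·√0.0012 = 3.123 m³/s.
Channel B: For a circular section of diameter D = 1.18 m at depth y = 0.718 m, the central angle is θ = 2 arccos(1 − 2y/D) = 3.579 rad. Then A = (D²/8)(θ − sin θ) = 0.6966 m² and P = Dθ/2 = 2.112 m. Hydraulic radius R = A/P = 0.6966/2.112 = 0.3299 m. Q_B = (1/0.031)·0.6966·0.3299^(2/3)·√0.0012 = 0.3718 m³/s.
Q_A = 3.123 m³/s vs Q_B = 0.3718 m³/s, so channel A carries more.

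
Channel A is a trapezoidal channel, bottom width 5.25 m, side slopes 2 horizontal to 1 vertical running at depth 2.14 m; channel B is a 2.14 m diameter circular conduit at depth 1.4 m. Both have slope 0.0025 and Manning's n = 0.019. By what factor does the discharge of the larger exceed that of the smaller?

13.9

Channel A: With bottom width b = 5.25 m and side slope z = 2: A = (b + zy)y = (5.25 + 2×2.14)×2.14 = 20.39 m²; P = b + 2y√(1+z²) = 5.25 + 2×2.14×2.236 = 14.82 m. Hydraulic radius R = A/P = 20.39/14.82 = 1.376 m. Q_A = (1/0.019)·20.39·1.376^(2/3)·√0.0025 = 66.4 m³/s.
Channel B: For a circular section of diameter D = 2.14 m at depth y = 1.4 m, the central angle is θ = 2 arccos(1 − 2y/D) = 3.769 rad. Then A = (D²/8)(θ − sin θ) = 2.493 m² and P = Dθ/2 = 4.032 m. Hydraulic radius R = A/P = 2.493/4.032 = 0.6183 m. Q_B = (1/0.019)·2.493·0.6183^(2/3)·√0.0025 = 4.762 m³/s.
The larger discharge is 66.4 m³/s and the smaller is 4.762 m³/s; the ratio is 13.9.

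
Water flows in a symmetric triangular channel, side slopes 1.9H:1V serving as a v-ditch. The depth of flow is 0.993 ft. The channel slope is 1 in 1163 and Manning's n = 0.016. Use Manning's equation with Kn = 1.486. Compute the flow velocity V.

V = 1.57 ft/s

For a triangular section with side slope z = 1.9: A = zy² = 1.9×0.993² = 1.873 ft²; P = 2y√(1+z²) = 2×0.993×2.147 = 4.264 ft.
Hydraulic radius R = A/P = 1.873/4.264 = 0.4394 ft.
From Manning's equation, V = (1.486/n) R^(2/3) S^(1/2) = (1.486/0.016) × 0.4394^(2/3) × 0.0008598^(1/2) = 1.57 ft/s.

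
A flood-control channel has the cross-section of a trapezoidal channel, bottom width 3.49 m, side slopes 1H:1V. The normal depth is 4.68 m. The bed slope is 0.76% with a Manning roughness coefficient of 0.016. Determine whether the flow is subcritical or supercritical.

supercritical

With bottom width b = 3.49 m and side slope z = 1: A = (b + zy)y = (3.49 + 1×4.68)×4.68 = 38.24 m²; P = b + 2y√(1+z²) = 3.49 + 2×4.68×1.414 = 16.73 m.
Hydraulic radius R = A/P = 38.24/16.73 = 2.286 m.
V = (1/n) R^(2/3) √S = (1/0.016) × 2.286^(2/3) × √0.0076 = 9.455 m/s. Hydraulic depth D_h = A/T = 38.24/12.85 = 2.976 m.
Froude number Fr = V/√(g·D_h) = 9.455/√(9.81×2.976) = 1.75, which is greater than 1, so the flow is supercritical.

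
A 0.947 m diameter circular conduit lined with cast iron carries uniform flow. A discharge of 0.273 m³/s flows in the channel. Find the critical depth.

y_c = 0.296 m

At critical depth, Q² T / (g A³) = 1, i.e. A³/T = Q²/g = 0.273²/9.81 = 0.007597.
Try y = 0.223 m: A³/T = 0.002521 — too small.
Try y = 0.326 m: A³/T = 0.01101 — too large.
Try y = 0.296 m: A³/T = 0.007581 — matches.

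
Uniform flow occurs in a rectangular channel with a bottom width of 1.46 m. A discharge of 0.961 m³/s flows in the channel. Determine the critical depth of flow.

y_c = 0.353 m

For a rectangular channel, critical depth y_c = (q²/g)^(1/3) where q = Q/b = 0.961/1.46 = 0.6582 m²/s.
So y_c = (0.6582²/9.81)^(1/3) = 0.353 m.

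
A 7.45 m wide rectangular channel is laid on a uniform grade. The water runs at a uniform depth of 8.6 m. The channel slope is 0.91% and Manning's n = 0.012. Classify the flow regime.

supercritical

Flow area A = b·y = 7.45 × 8.6 = 64.07 m². Wetted perimeter P = b + 2y = 7.45 + 2×8.6 = 24.65 m.
Hydraulic radius R = A/P = 64.07/24.65 = 2.599 m.
V = (1/n) R^(2/3) √S = (1/0.012) × 2.599^(2/3) × √0.0091 = 15.03 m/s. Hydraulic depth D_h = A/T = 64.07/7.45 = 8.6 m.
Froude number Fr = V/√(g·D_h) = 15.03/√(9.81×8.6) = 1.64, which is greater than 1, so the flow is supercritical.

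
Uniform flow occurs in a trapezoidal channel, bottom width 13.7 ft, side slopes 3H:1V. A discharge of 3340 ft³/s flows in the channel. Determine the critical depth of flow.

At critical depth, Q² T / (g A³) = 1, i.e. A³/T = Q²/g = 3340²/32.2 = 346400.
Try y = 8.63 ft: A³/T = 609100 — high.
Try y = 6.68 ft: A³/T = 212900 — low.
Try y = 7.53 ft: A³/T = 346600 — matches.

y_c = 7.53 ft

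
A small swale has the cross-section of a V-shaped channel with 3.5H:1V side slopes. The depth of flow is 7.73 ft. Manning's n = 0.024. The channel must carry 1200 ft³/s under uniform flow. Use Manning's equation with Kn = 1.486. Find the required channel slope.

For a triangular section with side slope z = 3.5: A = zy² = 3.5×7.73² = 209.1 ft²; P = 2y√(1+z²) = 2×7.73×3.64 = 56.28 ft.
Hydraulic radius R = A/P = 209.1/56.28 = 3.716 ft.
From Manning's equation, S = [nQ / (1.486 A R^(2/3))]² = [0.024 × 1200 / (1.486 × 209.1 × 3.716^(2/3))]² = 0.00149.

S = 0.00149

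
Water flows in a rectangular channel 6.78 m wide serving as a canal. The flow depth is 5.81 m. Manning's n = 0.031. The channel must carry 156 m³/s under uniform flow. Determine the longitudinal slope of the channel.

Flow area A = b·y = 6.78 × 5.81 = 39.39 m². Wetted perimeter P = b + 2y = 6.78 + 2×5.81 = 18.4 m.
Hydraulic radius R = A/P = 39.39/18.4 = 2.141 m.
From Manning's equation, S = [nQ / (1 A R^(2/3))]² = [0.031 × 156 / (1 × 39.39 × 2.141^(2/3))]² = 0.00546.

S = 0.00546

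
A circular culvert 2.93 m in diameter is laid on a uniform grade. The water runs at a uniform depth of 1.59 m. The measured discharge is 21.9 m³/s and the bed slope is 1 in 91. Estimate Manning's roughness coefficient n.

For a circular section of diameter D = 2.93 m at depth y = 1.59 m, the central angle is θ = 2 arccos(1 − 2y/D) = 3.312 rad. Then A = (D²/8)(θ − sin θ) = 3.737 m² and P = Dθ/2 = 4.853 m.
Hydraulic radius R = A/P = 3.737/4.853 = 0.7701 m.
Rearranging Manning's equation: n = (1/Q) A R^(2/3) S^(1/2) = (1/21.9) × 3.737 × 0.7701^(2/3) × √0.01099 = 0.015.

n = 0.015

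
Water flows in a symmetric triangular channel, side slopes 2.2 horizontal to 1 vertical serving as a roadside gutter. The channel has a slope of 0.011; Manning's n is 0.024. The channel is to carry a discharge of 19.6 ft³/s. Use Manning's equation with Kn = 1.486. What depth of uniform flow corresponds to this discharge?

y_n = 1.37 ft

Manning's equation rearranged: A R^(2/3) = nQ / (1.486·√S) = 0.024 × 19.6 / (1.486 × √0.011) = 3.018.
At y = 1.13 ft: A R^(2/3) = 1.803 — low.
At y = 1.7 ft: A R^(2/3) = 5.359 — high.
At y = 1.37 ft: A R^(2/3) = 3.014 — matches.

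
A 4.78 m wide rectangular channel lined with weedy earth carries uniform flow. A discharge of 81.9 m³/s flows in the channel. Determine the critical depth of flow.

y_c = 3.1 m

For a rectangular channel, critical depth y_c = (q²/g)^(1/3) where q = Q/b = 81.9/4.78 = 17.13 m²/s.
So y_c = (17.13²/9.81)^(1/3) = 3.1 m.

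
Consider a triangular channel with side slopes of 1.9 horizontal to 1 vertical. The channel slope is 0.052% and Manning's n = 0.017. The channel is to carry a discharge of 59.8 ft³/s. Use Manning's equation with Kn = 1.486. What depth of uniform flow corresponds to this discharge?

Manning's equation rearranged: A R^(2/3) = nQ / (1.486·√S) = 0.017 × 59.8 / (1.486 × √0.00052) = 30.
Trying y = 4.4 ft: A R^(2/3) = 57.35 — over.
Trying y = 2.37 ft: A R^(2/3) = 11.02 — short.
Trying y = 3.45 ft: A R^(2/3) = 29.98 — ≈ 30.

y_n = 3.45 ft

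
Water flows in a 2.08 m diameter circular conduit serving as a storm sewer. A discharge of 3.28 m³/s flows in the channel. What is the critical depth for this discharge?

At critical depth, Q² T / (g A³) = 1, i.e. A³/T = Q²/g = 3.28²/9.81 = 1.097.
At y = 1.06 m: A³/T = 2.536 — over.
At y = 0.728 m: A³/T = 0.6001 — short.
At y = 0.852 m: A³/T = 1.099 — close enough.

y_c = 0.852 m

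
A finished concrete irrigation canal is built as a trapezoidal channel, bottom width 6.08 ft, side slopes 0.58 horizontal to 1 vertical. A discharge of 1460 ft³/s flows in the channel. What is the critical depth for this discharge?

y_c = 9.09 ft

At critical depth, Q² T / (g A³) = 1, i.e. A³/T = Q²/g = 1460²/32.2 = 66200.
Trying y = 10.7 ft: A³/T = 122900 — high.
Trying y = 9.09 ft: A³/T = 66100 — close enough.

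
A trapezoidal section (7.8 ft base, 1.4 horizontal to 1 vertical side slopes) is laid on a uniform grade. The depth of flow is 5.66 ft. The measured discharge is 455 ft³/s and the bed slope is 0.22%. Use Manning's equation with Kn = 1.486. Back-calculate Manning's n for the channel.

n = 0.03

With bottom width b = 7.8 ft and side slope z = 1.4: A = (b + zy)y = (7.8 + 1.4×5.66)×5.66 = 89 ft²; P = b + 2y√(1+z²) = 7.8 + 2×5.66×1.72 = 27.28 ft.
Hydraulic radius R = A/P = 89/27.28 = 3.263 ft.
Rearranging Manning's equation: n = (1.486/Q) A R^(2/3) S^(1/2) = (1.486/455) × 89 × 3.263^(2/3) × √0.0022 = 0.03.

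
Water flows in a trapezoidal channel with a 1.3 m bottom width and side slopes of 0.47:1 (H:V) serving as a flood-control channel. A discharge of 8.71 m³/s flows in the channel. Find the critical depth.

y_c = 1.39 m

At critical depth, Q² T / (g A³) = 1, i.e. A³/T = Q²/g = 8.71²/9.81 = 7.733.
Trying y = 1.54 m: A³/T = 11.02 — over.
Trying y = 0.97 m: A³/T = 2.234 — short.
Trying y = 1.39 m: A³/T = 7.679 — close enough.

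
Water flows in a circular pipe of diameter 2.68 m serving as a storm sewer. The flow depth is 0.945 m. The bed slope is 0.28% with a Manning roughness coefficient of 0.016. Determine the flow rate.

For a circular section of diameter D = 2.68 m at depth y = 0.945 m, the central angle is θ = 2 arccos(1 − 2y/D) = 2.543 rad. Then A = (D²/8)(θ − sin θ) = 1.777 m² and P = Dθ/2 = 3.408 m.
Hydraulic radius R = A/P = 1.777/3.408 = 0.5216 m.
Manning's equation: Q = (1/n) A R^(2/3) S^(1/2) = (1/0.016) × 1.777 × 0.5216^(2/3) × 0.0028^(1/2) = 3.81 m³/s.

Q = 3.81 m³/s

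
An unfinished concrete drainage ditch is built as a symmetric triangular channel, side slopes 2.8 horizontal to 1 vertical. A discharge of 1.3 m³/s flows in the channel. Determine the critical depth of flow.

y_c = 0.535 m

At critical depth, Q² T / (g A³) = 1, i.e. A³/T = Q²/g = 1.3²/9.81 = 0.1723.
Trying y = 0.46 m: A³/T = 0.08074 — too small.
Trying y = 0.535 m: A³/T = 0.1718 — ≈ 0.1723.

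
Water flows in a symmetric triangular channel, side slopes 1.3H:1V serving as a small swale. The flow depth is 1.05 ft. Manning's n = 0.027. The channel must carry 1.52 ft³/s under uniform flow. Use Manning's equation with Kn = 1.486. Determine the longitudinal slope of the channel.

For a triangular section with side slope z = 1.3: A = zy² = 1.3×1.05² = 1.433 ft²; P = 2y√(1+z²) = 2×1.05×1.64 = 3.444 ft.
Hydraulic radius R = A/P = 1.433/3.444 = 0.4161 ft.
From Manning's equation, S = [nQ / (1.486 A R^(2/3))]² = [0.027 × 1.52 / (1.486 × 1.433 × 0.4161^(2/3))]² = 0.0012.

S = 0.0012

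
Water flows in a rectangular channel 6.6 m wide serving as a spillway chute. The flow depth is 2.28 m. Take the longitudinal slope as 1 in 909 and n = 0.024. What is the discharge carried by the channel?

Q = 25.4 m³/s

Flow area A = b·y = 6.6 × 2.28 = 15.05 m². Wetted perimeter P = b + 2y = 6.6 + 2×2.28 = 11.16 m.
Hydraulic radius R = A/P = 15.05/11.16 = 1.348 m.
Manning's equation: Q = (1/n) A R^(2/3) S^(1/2) = (1/0.024) × 15.05 × 1.348^(2/3) × 0.0011^(1/2) = 25.4 m³/s.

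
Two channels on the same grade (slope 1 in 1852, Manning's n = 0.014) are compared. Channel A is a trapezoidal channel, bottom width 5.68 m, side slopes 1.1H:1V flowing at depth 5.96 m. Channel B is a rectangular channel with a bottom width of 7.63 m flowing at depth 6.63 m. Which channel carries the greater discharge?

channel A

Channel A: With bottom width b = 5.68 m and side slope z = 1.1: A = (b + zy)y = (5.68 + 1.1×5.96)×5.96 = 72.93 m²; P = b + 2y√(1+z²) = 5.68 + 2×5.96×1.487 = 23.4 m. Hydraulic radius R = A/P = 72.93/23.4 = 3.116 m. Q_A = (1/0.014)·72.93·3.116^(2/3)·√0.00054 = 258.3 m³/s.
Channel B: Flow area A = b·y = 7.63 × 6.63 = 50.59 m². Wetted perimeter P = b + 2y = 7.63 + 2×6.63 = 20.89 m. Hydraulic radius R = A/P = 50.59/20.89 = 2.422 m. Q_B = (1/0.014)·50.59·2.422^(2/3)·√0.00054 = 151.4 m³/s.
Q_A = 258.3 m³/s vs Q_B = 151.4 m³/s, so channel A carries more.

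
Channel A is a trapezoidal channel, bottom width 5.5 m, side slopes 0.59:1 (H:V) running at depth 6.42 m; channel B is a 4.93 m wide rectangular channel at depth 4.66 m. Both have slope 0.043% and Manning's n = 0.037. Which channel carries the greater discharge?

channel A

Channel A: With bottom width b = 5.5 m and side slope z = 0.59: A = (b + zy)y = (5.5 + 0.59×6.42)×6.42 = 59.63 m²; P = b + 2y√(1+z²) = 5.5 + 2×6.42×1.161 = 20.41 m. Hydraulic radius R = A/P = 59.63/20.41 = 2.922 m. Q_A = (1/0.037)·59.63·2.922^(2/3)·√0.00043 = 68.3 m³/s.
Channel B: Flow area A = b·y = 4.93 × 4.66 = 22.97 m². Wetted perimeter P = b + 2y = 4.93 + 2×4.66 = 14.25 m. Hydraulic radius R = A/P = 22.97/14.25 = 1.612 m. Q_B = (1/0.037)·22.97·1.612^(2/3)·√0.00043 = 17.7 m³/s.
Q_A = 68.3 m³/s vs Q_B = 17.7 m³/s, so channel A carries more.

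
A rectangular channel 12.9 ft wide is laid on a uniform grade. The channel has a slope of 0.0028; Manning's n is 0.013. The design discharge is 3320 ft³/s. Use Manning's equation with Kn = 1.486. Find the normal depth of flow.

y_n = 15.5 ft

Manning's equation rearranged: A R^(2/3) = nQ / (1.486·√S) = 0.013 × 3320 / (1.486 × √0.0028) = 548.9.
Try y = 12.2 ft: A R^(2/3) = 410.9 — low.
Try y = 19.4 ft: A R^(2/3) = 716.1 — high.
Try y = 15.5 ft: A R^(2/3) = 549.4 — ≈ 548.9.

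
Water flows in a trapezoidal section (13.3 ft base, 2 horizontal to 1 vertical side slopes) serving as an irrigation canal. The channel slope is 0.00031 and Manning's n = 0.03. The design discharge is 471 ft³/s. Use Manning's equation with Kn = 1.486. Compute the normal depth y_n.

y_n = 7.24 ft

Manning's equation rearranged: A R^(2/3) = nQ / (1.486·√S) = 0.03 × 471 / (1.486 × √0.00031) = 540.1.
At y = 5.88 ft: A R^(2/3) = 353.9 — too small.
At y = 9 ft: A R^(2/3) = 852.1 — too large.
At y = 7.24 ft: A R^(2/3) = 540.3 — ≈ 540.1.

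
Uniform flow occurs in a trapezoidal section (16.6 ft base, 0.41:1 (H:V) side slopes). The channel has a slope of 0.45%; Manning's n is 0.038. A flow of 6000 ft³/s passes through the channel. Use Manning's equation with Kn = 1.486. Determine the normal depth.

y_n = 21.4 ft

Manning's equation rearranged: A R^(2/3) = nQ / (1.486·√S) = 0.038 × 6000 / (1.486 × √0.0045) = 2287.
Trying y = 15.7 ft: A R^(2/3) = 1343 — short.
Trying y = 25 ft: A R^(2/3) = 3011 — over.
Trying y = 21.4 ft: A R^(2/3) = 2286 — close enough.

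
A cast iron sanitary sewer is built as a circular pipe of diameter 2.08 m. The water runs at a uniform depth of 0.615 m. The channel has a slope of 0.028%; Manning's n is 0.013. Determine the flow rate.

Q = 0.538 m³/s

For a circular section of diameter D = 2.08 m at depth y = 0.615 m, the central angle is θ = 2 arccos(1 − 2y/D) = 2.3 rad. Then A = (D²/8)(θ − sin θ) = 0.8402 m² and P = Dθ/2 = 2.392 m.
Hydraulic radius R = A/P = 0.8402/2.392 = 0.3513 m.
Manning's equation: Q = (1/n) A R^(2/3) S^(1/2) = (1/0.013) × 0.8402 × 0.3513^(2/3) × 0.00028^(1/2) = 0.538 m³/s.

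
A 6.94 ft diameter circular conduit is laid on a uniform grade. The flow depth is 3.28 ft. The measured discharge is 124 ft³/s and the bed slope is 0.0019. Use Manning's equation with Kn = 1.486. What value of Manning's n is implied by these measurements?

n = 0.013

For a circular section of diameter D = 6.94 ft at depth y = 3.28 ft, the central angle is θ = 2 arccos(1 − 2y/D) = 3.032 rad. Then A = (D²/8)(θ − sin θ) = 17.6 ft² and P = Dθ/2 = 10.52 ft.
Hydraulic radius R = A/P = 17.6/10.52 = 1.672 ft.
Rearranging Manning's equation: n = (1.486/Q) A R^(2/3) S^(1/2) = (1.486/124) × 17.6 × 1.672^(2/3) × √0.0019 = 0.013.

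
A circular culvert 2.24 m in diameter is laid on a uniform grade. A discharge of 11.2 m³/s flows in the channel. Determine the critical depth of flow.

y_c = 1.58 m

At critical depth, Q² T / (g A³) = 1, i.e. A³/T = Q²/g = 11.2²/9.81 = 12.79.
Trying y = 1.86 m: A³/T = 25.45 — too large.
Trying y = 1.3 m: A³/T = 6.035 — too small.
Trying y = 1.58 m: A³/T = 12.84 — matches.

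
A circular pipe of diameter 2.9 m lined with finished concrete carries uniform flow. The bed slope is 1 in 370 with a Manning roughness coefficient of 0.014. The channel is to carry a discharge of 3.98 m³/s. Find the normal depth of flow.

y_n = 0.882 m

Manning's equation rearranged: A R^(2/3) = nQ / (1·√S) = 0.014 × 3.98 / (√0.002703) = 1.072.
At y = 0.706 m: A R^(2/3) = 0.6927 — low.
At y = 0.882 m: A R^(2/3) = 1.072 — ≈ 1.072.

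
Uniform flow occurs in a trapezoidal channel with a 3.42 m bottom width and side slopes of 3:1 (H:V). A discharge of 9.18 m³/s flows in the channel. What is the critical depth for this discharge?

y_c = 0.725 m

At critical depth, Q² T / (g A³) = 1, i.e. A³/T = Q²/g = 9.18²/9.81 = 8.59.
Trying y = 0.813 m: A³/T = 13.02 — high.
Trying y = 0.725 m: A³/T = 8.59 — ≈ 8.59.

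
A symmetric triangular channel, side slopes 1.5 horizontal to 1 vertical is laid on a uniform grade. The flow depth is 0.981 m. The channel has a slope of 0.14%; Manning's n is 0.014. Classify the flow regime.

subcritical

For a triangular section with side slope z = 1.5: A = zy² = 1.5×0.981² = 1.444 m²; P = 2y√(1+z²) = 2×0.981×1.803 = 3.537 m.
Hydraulic radius R = A/P = 1.444/3.537 = 0.4081 m.
V = (1/n) R^(2/3) √S = (1/0.014) × 0.4081^(2/3) × √0.0014 = 1.47 m/s. Hydraulic depth D_h = A/T = 1.444/2.943 = 0.4905 m.
Froude number Fr = V/√(g·D_h) = 1.47/√(9.81×0.4905) = 0.67, which is less than 1, so the flow is subcritical.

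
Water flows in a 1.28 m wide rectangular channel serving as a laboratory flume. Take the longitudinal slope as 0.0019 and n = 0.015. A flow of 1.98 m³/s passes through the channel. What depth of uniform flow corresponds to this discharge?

Manning's equation rearranged: A R^(2/3) = nQ / (1·√S) = 0.015 × 1.98 / (√0.0019) = 0.6814.
Trying y = 1.12 m: A R^(2/3) = 0.7877 — too large.
Trying y = 0.997 m: A R^(2/3) = 0.681 — close enough.

y_n = 0.997 m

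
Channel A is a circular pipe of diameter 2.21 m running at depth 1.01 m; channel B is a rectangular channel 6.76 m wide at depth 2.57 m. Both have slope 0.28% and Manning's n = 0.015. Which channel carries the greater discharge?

Channel A: For a circular section of diameter D = 2.21 m at depth y = 1.01 m, the central angle is θ = 2 arccos(1 − 2y/D) = 2.969 rad. Then A = (D²/8)(θ − sin θ) = 1.708 m² and P = Dθ/2 = 3.281 m. Hydraulic radius R = A/P = 1.708/3.281 = 0.5206 m. Q_A = (1/0.015)·1.708·0.5206^(2/3)·√0.0028 = 3.9 m³/s.
Channel B: Flow area A = b·y = 6.76 × 2.57 = 17.37 m². Wetted perimeter P = b + 2y = 6.76 + 2×2.57 = 11.9 m. Hydraulic radius R = A/P = 17.37/11.9 = 1.46 m. Q_B = (1/0.015)·17.37·1.46^(2/3)·√0.0028 = 78.87 m³/s.
Q_A = 3.9 m³/s vs Q_B = 78.87 m³/s, so channel B carries more.

channel B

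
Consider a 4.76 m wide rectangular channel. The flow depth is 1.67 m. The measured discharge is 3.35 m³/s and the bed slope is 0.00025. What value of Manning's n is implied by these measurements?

n = 0.0371

Flow area A = b·y = 4.76 × 1.67 = 7.949 m². Wetted perimeter P = b + 2y = 4.76 + 2×1.67 = 8.1 m.
Hydraulic radius R = A/P = 7.949/8.1 = 0.9814 m.
Rearranging Manning's equation: n = (1/Q) A R^(2/3) S^(1/2) = (1/3.35) × 7.949 × 0.9814^(2/3) × √0.00025 = 0.0371.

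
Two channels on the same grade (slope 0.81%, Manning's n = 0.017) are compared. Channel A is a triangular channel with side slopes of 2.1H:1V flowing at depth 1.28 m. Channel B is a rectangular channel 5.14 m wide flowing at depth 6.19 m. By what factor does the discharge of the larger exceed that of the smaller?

19.8

Channel A: For a triangular section with side slope z = 2.1: A = zy² = 2.1×1.28² = 3.441 m²; P = 2y√(1+z²) = 2×1.28×2.326 = 5.954 m. Hydraulic radius R = A/P = 3.441/5.954 = 0.5778 m. Q_A = (1/0.017)·3.441·0.5778^(2/3)·√0.0081 = 12.64 m³/s.
Channel B: Flow area A = b·y = 5.14 × 6.19 = 31.82 m². Wetted perimeter P = b + 2y = 5.14 + 2×6.19 = 17.52 m. Hydraulic radius R = A/P = 31.82/17.52 = 1.816 m. Q_B = (1/0.017)·31.82·1.816^(2/3)·√0.0081 = 250.7 m³/s.
The larger discharge is 250.7 m³/s and the smaller is 12.64 m³/s; the ratio is 19.8.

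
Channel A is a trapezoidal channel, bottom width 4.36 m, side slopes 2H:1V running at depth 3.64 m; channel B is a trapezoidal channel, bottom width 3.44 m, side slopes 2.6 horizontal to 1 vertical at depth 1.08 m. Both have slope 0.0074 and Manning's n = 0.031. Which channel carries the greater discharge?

Channel A: With bottom width b = 4.36 m and side slope z = 2: A = (b + zy)y = (4.36 + 2×3.64)×3.64 = 42.37 m²; P = b + 2y√(1+z²) = 4.36 + 2×3.64×2.236 = 20.64 m. Hydraulic radius R = A/P = 42.37/20.64 = 2.053 m. Q_A = (1/0.031)·42.37·2.053^(2/3)·√0.0074 = 189.9 m³/s.
Channel B: With bottom width b = 3.44 m and side slope z = 2.6: A = (b + zy)y = (3.44 + 2.6×1.08)×1.08 = 6.748 m²; P = b + 2y√(1+z²) = 3.44 + 2×1.08×2.786 = 9.457 m. Hydraulic radius R = A/P = 6.748/9.457 = 0.7135 m. Q_B = (1/0.031)·6.748·0.7135^(2/3)·√0.0074 = 14.95 m³/s.
Q_A = 189.9 m³/s vs Q_B = 14.95 m³/s, so channel A carries more.

channel A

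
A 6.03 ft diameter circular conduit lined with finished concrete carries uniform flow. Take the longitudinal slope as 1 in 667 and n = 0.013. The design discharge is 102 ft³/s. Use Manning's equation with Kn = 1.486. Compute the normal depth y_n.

y_n = 3.41 ft

Manning's equation rearranged: A R^(2/3) = nQ / (1.486·√S) = 0.013 × 102 / (1.486 × √0.001499) = 23.05.
At y = 2.92 ft: A R^(2/3) = 17.77 — short.
At y = 4.18 ft: A R^(2/3) = 31.03 — over.
At y = 3.41 ft: A R^(2/3) = 23 — close enough.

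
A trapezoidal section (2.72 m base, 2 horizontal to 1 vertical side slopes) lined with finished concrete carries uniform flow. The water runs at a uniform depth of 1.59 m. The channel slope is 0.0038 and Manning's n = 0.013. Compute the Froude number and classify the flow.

With bottom width b = 2.72 m and side slope z = 2: A = (b + zy)y = (2.72 + 2×1.59)×1.59 = 9.381 m²; P = b + 2y√(1+z²) = 2.72 + 2×1.59×2.236 = 9.831 m.
Hydraulic radius R = A/P = 9.381/9.831 = 0.9543 m.
V = (1/n) R^(2/3) √S = (1/0.013) × 0.9543^(2/3) × √0.0038 = 4.596 m/s. Hydraulic depth D_h = A/T = 9.381/9.08 = 1.033 m.
Froude number Fr = V/√(g·D_h) = 4.596/√(9.81×1.033) = 1.44, which is greater than 1, so the flow is supercritical.

supercritical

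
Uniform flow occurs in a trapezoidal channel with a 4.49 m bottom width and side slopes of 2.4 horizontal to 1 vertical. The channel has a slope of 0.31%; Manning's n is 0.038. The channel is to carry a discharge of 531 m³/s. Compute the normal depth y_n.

y_n = 7.08 m

Manning's equation rearranged: A R^(2/3) = nQ / (1·√S) = 0.038 × 531 / (√0.0031) = 362.4.
At y = 8.01 m: A R^(2/3) = 487.9 — over.
At y = 5.47 m: A R^(2/3) = 197.2 — short.
At y = 7.08 m: A R^(2/3) = 362.7 — ≈ 362.4.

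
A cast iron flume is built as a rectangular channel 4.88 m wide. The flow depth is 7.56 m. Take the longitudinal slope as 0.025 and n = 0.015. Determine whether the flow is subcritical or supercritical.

supercritical

Flow area A = b·y = 4.88 × 7.56 = 36.89 m². Wetted perimeter P = b + 2y = 4.88 + 2×7.56 = 20 m.
Hydraulic radius R = A/P = 36.89/20 = 1.845 m.
V = (1/n) R^(2/3) √S = (1/0.015) × 1.845^(2/3) × √0.025 = 15.85 m/s. Hydraulic depth D_h = A/T = 36.89/4.88 = 7.56 m.
Froude number Fr = V/√(g·D_h) = 15.85/√(9.81×7.56) = 1.84, which is greater than 1, so the flow is supercritical.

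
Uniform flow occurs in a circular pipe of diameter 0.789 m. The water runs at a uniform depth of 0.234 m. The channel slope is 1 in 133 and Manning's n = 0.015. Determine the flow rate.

For a circular section of diameter D = 0.789 m at depth y = 0.234 m, the central angle is θ = 2 arccos(1 − 2y/D) = 2.304 rad. Then A = (D²/8)(θ − sin θ) = 0.1214 m² and P = Dθ/2 = 0.9088 m.
Hydraulic radius R = A/P = 0.1214/0.9088 = 0.1336 m.
Manning's equation: Q = (1/n) A R^(2/3) S^(1/2) = (1/0.015) × 0.1214 × 0.1336^(2/3) × 0.007519^(1/2) = 0.183 m³/s.

Q = 0.183 m³/s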